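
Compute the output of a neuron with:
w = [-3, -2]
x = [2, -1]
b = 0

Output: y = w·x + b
y = -4

y = (-3)(2) + (-2)(-1) + 0 = -4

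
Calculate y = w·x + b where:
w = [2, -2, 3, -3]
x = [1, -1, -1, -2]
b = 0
y = 7

y = (2)(1) + (-2)(-1) + (3)(-1) + (-3)(-2) + 0 = 7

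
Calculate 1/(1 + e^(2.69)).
0.06357

sigmoid(-2.69) = 1/(1 + e^(2.69)) = 1/(1 + 14.73) = 0.06357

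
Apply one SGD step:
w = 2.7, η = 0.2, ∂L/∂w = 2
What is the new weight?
w_new = 2.3

w_new = w - η·∂L/∂w = 2.7 - 0.2×(2) = 2.7 - (0.4) = 2.3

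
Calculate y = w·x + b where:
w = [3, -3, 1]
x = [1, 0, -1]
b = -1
y = 1

y = (3)(1) + (-3)(0) + (1)(-1) + -1 = 1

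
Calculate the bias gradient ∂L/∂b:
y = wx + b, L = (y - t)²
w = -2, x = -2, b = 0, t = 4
∂L/∂b = 0

y = wx + b = (-2)(-2) + 0 = 4
∂L/∂y = 2(y - t) = 2(4 - 4) = 0
∂y/∂b = 1
∂L/∂b = ∂L/∂y · ∂y/∂b = 0 × 1 = 0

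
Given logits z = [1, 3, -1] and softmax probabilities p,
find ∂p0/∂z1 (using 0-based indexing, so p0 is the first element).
∂p0/∂z1 = -0.1017

p = softmax(z) = [0.1173, 0.8668, 0.01588]
p0 = 0.1173, p1 = 0.8668

∂p0/∂z1 = -p0 × p1 = -0.1173 × 0.8668 = -0.1017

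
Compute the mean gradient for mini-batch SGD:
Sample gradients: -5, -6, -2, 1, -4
Average gradient = -3.2

Average = (1/5)(-5 + -6 + -2 + 1 + -4) = -16/5 = -3.2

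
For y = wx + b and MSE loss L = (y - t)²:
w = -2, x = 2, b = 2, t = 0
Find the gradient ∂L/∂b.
∂L/∂b = -4

y = wx + b = (-2)(2) + 2 = -2
∂L/∂y = 2(y - t) = 2(-2 - 0) = -4
∂y/∂b = 1
∂L/∂b = ∂L/∂y · ∂y/∂b = -4 × 1 = -4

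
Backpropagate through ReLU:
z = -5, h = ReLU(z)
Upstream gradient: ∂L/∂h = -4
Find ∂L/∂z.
∂L/∂z = 0

h = ReLU(-5) = 0
Since z < 0: ∂h/∂z = 0
∂L/∂z = ∂L/∂h · ∂h/∂z = -4 × 0 = 0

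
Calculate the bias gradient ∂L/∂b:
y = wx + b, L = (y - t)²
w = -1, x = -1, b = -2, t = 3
∂L/∂b = -8

y = wx + b = (-1)(-1) + -2 = -1
∂L/∂y = 2(y - t) = 2(-1 - 3) = -8
∂y/∂b = 1
∂L/∂b = ∂L/∂y · ∂y/∂b = -8 × 1 = -8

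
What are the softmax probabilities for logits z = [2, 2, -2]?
p = [0.4955, 0.4955, 0.0091]

exp(z) = [7.389, 7.389, 0.1353]
Sum = 14.91
p = [0.4955, 0.4955, 0.0091]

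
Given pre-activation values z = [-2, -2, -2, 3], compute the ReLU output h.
h = [0, 0, 0, 3]

ReLU applied element-wise: max(0,-2)=0, max(0,-2)=0, max(0,-2)=0, max(0,3)=3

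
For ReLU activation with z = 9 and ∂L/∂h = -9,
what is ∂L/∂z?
∂L/∂z = -9

h = ReLU(9) = 9
Since z > 0: ∂h/∂z = 1
∂L/∂z = ∂L/∂h · ∂h/∂z = -9 × 1 = -9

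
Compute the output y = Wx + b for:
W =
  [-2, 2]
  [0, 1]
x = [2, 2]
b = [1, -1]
y = [1, 1]

Wx = [-2×2 + 2×2, 0×2 + 1×2]
   = [0, 2]
y = Wx + b = [0 + 1, 2 + -1] = [1, 1]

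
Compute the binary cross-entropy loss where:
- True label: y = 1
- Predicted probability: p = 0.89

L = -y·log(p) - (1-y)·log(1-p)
L = 0.1165

L = -1·log(0.89) - 0·log(0.11) = -log(0.89) = 0.1165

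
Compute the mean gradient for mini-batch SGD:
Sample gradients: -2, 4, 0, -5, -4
Average gradient = -1.4

Average = (1/5)(-2 + 4 + 0 + -5 + -4) = -7/5 = -1.4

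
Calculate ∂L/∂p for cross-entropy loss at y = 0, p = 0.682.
∂L/∂p = 3.145

∂L/∂p = -y/p + (1-y)/(1-p) = 0 + 1/0.318 = 3.145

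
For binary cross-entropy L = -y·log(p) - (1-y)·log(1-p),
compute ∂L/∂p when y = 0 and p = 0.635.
∂L/∂p = 2.74

∂L/∂p = -y/p + (1-y)/(1-p) = 0 + 1/0.365 = 2.74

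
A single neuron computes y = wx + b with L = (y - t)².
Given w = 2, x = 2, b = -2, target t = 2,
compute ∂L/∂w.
∂L/∂w = 0

y = wx + b = (2)(2) + -2 = 2
∂L/∂y = 2(y - t) = 2(2 - 2) = 0
∂y/∂w = x = 2
∂L/∂w = ∂L/∂y · ∂y/∂w = 0 × 2 = 0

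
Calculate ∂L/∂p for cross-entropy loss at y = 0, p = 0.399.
∂L/∂p = 1.664

∂L/∂p = -y/p + (1-y)/(1-p) = 0 + 1/0.601 = 1.664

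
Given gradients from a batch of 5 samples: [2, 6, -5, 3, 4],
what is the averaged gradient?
Average gradient = 2

Average = (1/5)(2 + 6 + -5 + 3 + 4) = 10/5 = 2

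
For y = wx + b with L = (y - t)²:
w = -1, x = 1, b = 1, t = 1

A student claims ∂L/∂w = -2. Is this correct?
Correct

y = (-1)(1) + 1 = 0
∂L/∂y = 2(y - t) = 2(0 - 1) = -2
∂y/∂w = x = 1
∂L/∂w = -2 × 1 = -2

Claimed value: -2
Correct: The correct gradient is -2.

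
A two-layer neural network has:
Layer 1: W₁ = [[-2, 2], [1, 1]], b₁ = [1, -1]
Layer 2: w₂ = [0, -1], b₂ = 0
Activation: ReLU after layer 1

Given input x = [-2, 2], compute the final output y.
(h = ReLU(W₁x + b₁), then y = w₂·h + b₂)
y = 0

Layer 1 pre-activation: z₁ = [9, -1]
After ReLU: h = [9, 0]
Layer 2 output: y = 0×9 + -1×0 + 0 = 0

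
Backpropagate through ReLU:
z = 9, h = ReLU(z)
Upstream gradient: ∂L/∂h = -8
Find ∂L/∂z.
∂L/∂z = -8

h = ReLU(9) = 9
Since z > 0: ∂h/∂z = 1
∂L/∂z = ∂L/∂h · ∂h/∂z = -8 × 1 = -8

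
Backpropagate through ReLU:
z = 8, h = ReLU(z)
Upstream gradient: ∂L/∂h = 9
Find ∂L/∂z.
∂L/∂z = 9

h = ReLU(8) = 8
Since z > 0: ∂h/∂z = 1
∂L/∂z = ∂L/∂h · ∂h/∂z = 9 × 1 = 9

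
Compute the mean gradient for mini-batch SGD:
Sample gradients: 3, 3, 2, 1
Average gradient = 2.25

Average = (1/4)(3 + 3 + 2 + 1) = 9/4 = 2.25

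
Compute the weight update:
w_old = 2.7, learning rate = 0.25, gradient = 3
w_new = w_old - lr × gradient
w_new = 1.95

w_new = w - η·∂L/∂w = 2.7 - 0.25×(3) = 2.7 - (0.75) = 1.95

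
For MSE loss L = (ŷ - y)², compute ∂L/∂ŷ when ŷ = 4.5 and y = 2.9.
∂L/∂ŷ = 3.2

∂L/∂ŷ = 2(ŷ - y) = 2(4.5 - 2.9) = 2(1.6) = 3.2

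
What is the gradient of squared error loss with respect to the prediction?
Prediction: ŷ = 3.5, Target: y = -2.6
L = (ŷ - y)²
∂L/∂ŷ = 12.2

∂L/∂ŷ = 2(ŷ - y) = 2(3.5 - -2.6) = 2(6.1) = 12.2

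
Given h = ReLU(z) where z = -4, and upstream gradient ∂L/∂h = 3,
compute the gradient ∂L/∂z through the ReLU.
∂L/∂z = 0

h = ReLU(-4) = 0
Since z < 0: ∂h/∂z = 0
∂L/∂z = ∂L/∂h · ∂h/∂z = 3 × 0 = 0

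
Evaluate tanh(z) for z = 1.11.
0.8041

tanh(1.11) = (e^(1.11) - e^(-1.11))/(e^(1.11) + e^(-1.11)) = 0.8041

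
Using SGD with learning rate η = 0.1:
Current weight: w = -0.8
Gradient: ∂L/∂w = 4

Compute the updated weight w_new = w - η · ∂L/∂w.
w_new = -1.2

w_new = w - η·∂L/∂w = -0.8 - 0.1×(4) = -0.8 - (0.4) = -1.2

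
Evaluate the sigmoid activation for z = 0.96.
0.7231

sigmoid(0.96) = 1/(1 + e^(-0.96)) = 1/(1 + 0.3829) = 0.7231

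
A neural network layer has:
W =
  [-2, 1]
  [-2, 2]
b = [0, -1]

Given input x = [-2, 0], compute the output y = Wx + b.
y = [4, 3]

Wx = [-2×-2 + 1×0, -2×-2 + 2×0]
   = [4, 4]
y = Wx + b = [4 + 0, 4 + -1] = [4, 3]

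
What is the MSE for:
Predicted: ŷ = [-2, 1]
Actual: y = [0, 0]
MSE = 2.5

MSE = (1/2)((-2-0)² + (1-0)²) = (1/2)(4 + 1) = 2.5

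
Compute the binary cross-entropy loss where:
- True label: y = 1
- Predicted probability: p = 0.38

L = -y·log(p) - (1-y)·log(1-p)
L = 0.9676

L = -1·log(0.38) - 0·log(0.62) = -log(0.38) = 0.9676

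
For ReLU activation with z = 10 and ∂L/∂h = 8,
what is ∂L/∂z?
∂L/∂z = 8

h = ReLU(10) = 10
Since z > 0: ∂h/∂z = 1
∂L/∂z = ∂L/∂h · ∂h/∂z = 8 × 1 = 8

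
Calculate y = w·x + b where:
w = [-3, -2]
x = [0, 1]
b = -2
y = -4

y = (-3)(0) + (-2)(1) + -2 = -4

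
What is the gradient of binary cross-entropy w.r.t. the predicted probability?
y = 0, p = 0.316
∂L/∂p = 1.462

∂L/∂p = -y/p + (1-y)/(1-p) = 0 + 1/0.684 = 1.462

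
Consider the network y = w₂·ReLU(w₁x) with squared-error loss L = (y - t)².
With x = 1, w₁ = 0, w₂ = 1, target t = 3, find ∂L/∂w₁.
∂L/∂w₁ = 0

Forward pass:
z = w₁x = 0×1 = 0
h = ReLU(0) = 0
y = w₂h = 1×0 = 0

Backward pass:
∂L/∂y = 2(y - t) = 2(0 - 3) = -6
∂y/∂h = w₂ = 1
∂h/∂z = 0 (ReLU derivative)
∂z/∂w₁ = x = 1

∂L/∂w₁ = -6 × 1 × 0 × 1 = 0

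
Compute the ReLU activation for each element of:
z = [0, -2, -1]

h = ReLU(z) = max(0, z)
h = [0, 0, 0]

ReLU applied element-wise: max(0,0)=0, max(0,-2)=0, max(0,-1)=0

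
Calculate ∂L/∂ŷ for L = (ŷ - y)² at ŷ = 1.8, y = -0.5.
∂L/∂ŷ = 4.6

∂L/∂ŷ = 2(ŷ - y) = 2(1.8 - -0.5) = 2(2.3) = 4.6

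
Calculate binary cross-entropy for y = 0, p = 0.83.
L = 1.772

L = -0·log(0.83) - 1·log(0.17) = -log(0.17) = 1.772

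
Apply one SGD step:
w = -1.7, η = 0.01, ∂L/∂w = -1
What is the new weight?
w_new = -1.69

w_new = w - η·∂L/∂w = -1.7 - 0.01×(-1) = -1.7 - (-0.01) = -1.69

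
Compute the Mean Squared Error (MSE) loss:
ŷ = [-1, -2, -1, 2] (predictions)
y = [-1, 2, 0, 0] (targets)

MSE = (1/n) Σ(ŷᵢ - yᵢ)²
MSE = 5.25

MSE = (1/4)((-1--1)² + (-2-2)² + (-1-0)² + (2-0)²) = (1/4)(0 + 16 + 1 + 4) = 5.25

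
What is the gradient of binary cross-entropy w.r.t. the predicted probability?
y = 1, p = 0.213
∂L/∂p = -4.695

∂L/∂p = -y/p + (1-y)/(1-p) = -1/0.213 + 0 = -4.695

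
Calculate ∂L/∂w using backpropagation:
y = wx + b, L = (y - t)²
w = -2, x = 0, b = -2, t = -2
∂L/∂w = 0

y = wx + b = (-2)(0) + -2 = -2
∂L/∂y = 2(y - t) = 2(-2 - -2) = 0
∂y/∂w = x = 0
∂L/∂w = ∂L/∂y · ∂y/∂w = 0 × 0 = 0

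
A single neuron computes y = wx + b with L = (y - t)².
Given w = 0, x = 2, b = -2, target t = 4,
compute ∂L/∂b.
∂L/∂b = -12

y = wx + b = (0)(2) + -2 = -2
∂L/∂y = 2(y - t) = 2(-2 - 4) = -12
∂y/∂b = 1
∂L/∂b = ∂L/∂y · ∂y/∂b = -12 × 1 = -12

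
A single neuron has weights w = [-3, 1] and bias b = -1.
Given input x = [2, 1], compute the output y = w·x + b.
y = -6

y = (-3)(2) + (1)(1) + -1 = -6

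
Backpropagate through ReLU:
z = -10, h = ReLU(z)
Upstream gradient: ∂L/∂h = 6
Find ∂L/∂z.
∂L/∂z = 0

h = ReLU(-10) = 0
Since z < 0: ∂h/∂z = 0
∂L/∂z = ∂L/∂h · ∂h/∂z = 6 × 0 = 0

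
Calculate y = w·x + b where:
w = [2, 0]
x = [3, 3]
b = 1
y = 7

y = (2)(3) + (0)(3) + 1 = 7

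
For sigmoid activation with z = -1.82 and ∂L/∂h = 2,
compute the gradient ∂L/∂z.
∂L/∂z = 0.24

σ(-1.82) = 0.1394
σ'(-1.82) = σ(-1.82)(1 - σ(-1.82)) = 0.1394 × 0.8606 = 0.12
∂L/∂z = ∂L/∂h · σ'(z) = 2 × 0.12 = 0.24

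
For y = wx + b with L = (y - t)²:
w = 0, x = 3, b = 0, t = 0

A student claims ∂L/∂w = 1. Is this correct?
Incorrect

y = (0)(3) + 0 = 0
∂L/∂y = 2(y - t) = 2(0 - 0) = 0
∂y/∂w = x = 3
∂L/∂w = 0 × 3 = 0

Claimed value: 1
Incorrect: The correct gradient is 0.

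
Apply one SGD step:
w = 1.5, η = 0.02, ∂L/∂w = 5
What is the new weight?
w_new = 1.4

w_new = w - η·∂L/∂w = 1.5 - 0.02×(5) = 1.5 - (0.1) = 1.4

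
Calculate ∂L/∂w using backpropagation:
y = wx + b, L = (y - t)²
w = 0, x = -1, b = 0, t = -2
∂L/∂w = -4

y = wx + b = (0)(-1) + 0 = 0
∂L/∂y = 2(y - t) = 2(0 - -2) = 4
∂y/∂w = x = -1
∂L/∂w = ∂L/∂y · ∂y/∂w = 4 × -1 = -4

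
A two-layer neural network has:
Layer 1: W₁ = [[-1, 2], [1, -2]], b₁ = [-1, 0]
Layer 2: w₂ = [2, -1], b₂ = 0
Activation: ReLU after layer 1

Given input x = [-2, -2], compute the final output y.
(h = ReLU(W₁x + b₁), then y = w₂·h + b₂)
y = -2

Layer 1 pre-activation: z₁ = [-3, 2]
After ReLU: h = [0, 2]
Layer 2 output: y = 2×0 + -1×2 + 0 = -2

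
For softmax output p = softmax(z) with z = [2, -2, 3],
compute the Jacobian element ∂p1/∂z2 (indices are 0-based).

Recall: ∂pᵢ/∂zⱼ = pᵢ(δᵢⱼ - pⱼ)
∂p1/∂z2 = -0.003566

p = softmax(z) = [0.2676, 0.004902, 0.7275]
p1 = 0.004902, p2 = 0.7275

∂p1/∂z2 = -p1 × p2 = -0.004902 × 0.7275 = -0.003566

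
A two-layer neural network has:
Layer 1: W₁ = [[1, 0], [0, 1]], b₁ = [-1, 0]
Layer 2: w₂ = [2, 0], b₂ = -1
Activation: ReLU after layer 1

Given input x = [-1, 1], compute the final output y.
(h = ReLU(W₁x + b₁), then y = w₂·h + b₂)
y = -1

Layer 1 pre-activation: z₁ = [-2, 1]
After ReLU: h = [0, 1]
Layer 2 output: y = 2×0 + 0×1 + -1 = -1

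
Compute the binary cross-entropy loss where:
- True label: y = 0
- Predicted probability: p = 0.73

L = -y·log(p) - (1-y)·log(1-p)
L = 1.309

L = -0·log(0.73) - 1·log(0.27) = -log(0.27) = 1.309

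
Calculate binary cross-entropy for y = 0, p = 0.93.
L = 2.659

L = -0·log(0.93) - 1·log(0.07) = -log(0.07) = 2.659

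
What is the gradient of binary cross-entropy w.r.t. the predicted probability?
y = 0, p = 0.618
∂L/∂p = 2.618

∂L/∂p = -y/p + (1-y)/(1-p) = 0 + 1/0.382 = 2.618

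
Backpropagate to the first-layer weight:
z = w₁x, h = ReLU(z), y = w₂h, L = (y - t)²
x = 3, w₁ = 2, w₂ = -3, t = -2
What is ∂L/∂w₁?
∂L/∂w₁ = 288

Forward pass:
z = w₁x = 2×3 = 6
h = ReLU(6) = 6
y = w₂h = -3×6 = -18

Backward pass:
∂L/∂y = 2(y - t) = 2(-18 - -2) = -32
∂y/∂h = w₂ = -3
∂h/∂z = 1 (ReLU derivative)
∂z/∂w₁ = x = 3

∂L/∂w₁ = -32 × -3 × 1 × 3 = 288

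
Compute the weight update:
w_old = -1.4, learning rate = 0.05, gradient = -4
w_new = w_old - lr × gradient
w_new = -1.2

w_new = w - η·∂L/∂w = -1.4 - 0.05×(-4) = -1.4 - (-0.2) = -1.2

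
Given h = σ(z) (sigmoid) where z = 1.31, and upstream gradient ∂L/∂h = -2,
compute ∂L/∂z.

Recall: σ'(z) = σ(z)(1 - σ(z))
∂L/∂z = -0.3347

σ(1.31) = 0.7875
σ'(1.31) = σ(1.31)(1 - σ(1.31)) = 0.7875 × 0.2125 = 0.1673
∂L/∂z = ∂L/∂h · σ'(z) = -2 × 0.1673 = -0.3347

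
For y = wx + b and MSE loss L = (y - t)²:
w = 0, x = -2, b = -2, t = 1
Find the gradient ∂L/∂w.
∂L/∂w = 12

y = wx + b = (0)(-2) + -2 = -2
∂L/∂y = 2(y - t) = 2(-2 - 1) = -6
∂y/∂w = x = -2
∂L/∂w = ∂L/∂y · ∂y/∂w = -6 × -2 = 12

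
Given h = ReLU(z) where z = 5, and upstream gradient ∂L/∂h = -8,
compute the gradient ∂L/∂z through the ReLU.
∂L/∂z = -8

h = ReLU(5) = 5
Since z > 0: ∂h/∂z = 1
∂L/∂z = ∂L/∂h · ∂h/∂z = -8 × 1 = -8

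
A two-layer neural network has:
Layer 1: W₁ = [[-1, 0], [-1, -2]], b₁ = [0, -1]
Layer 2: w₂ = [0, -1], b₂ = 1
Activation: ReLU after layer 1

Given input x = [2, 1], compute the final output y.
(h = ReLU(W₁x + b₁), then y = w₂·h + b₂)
y = 1

Layer 1 pre-activation: z₁ = [-2, -5]
After ReLU: h = [0, 0]
Layer 2 output: y = 0×0 + -1×0 + 1 = 1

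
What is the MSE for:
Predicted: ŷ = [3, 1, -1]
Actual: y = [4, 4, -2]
MSE = 3.667

MSE = (1/3)((3-4)² + (1-4)² + (-1--2)²) = (1/3)(1 + 9 + 1) = 3.667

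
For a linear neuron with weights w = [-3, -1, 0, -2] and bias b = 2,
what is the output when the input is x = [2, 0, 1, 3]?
y = -10

y = (-3)(2) + (-1)(0) + (0)(1) + (-2)(3) + 2 = -10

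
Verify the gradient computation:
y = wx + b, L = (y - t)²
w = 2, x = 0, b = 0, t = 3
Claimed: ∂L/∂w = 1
Incorrect

y = (2)(0) + 0 = 0
∂L/∂y = 2(y - t) = 2(0 - 3) = -6
∂y/∂w = x = 0
∂L/∂w = -6 × 0 = 0

Claimed value: 1
Incorrect: The correct gradient is 0.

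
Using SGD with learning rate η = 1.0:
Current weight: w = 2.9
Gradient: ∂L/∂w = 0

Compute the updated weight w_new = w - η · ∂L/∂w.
w_new = 2.9

w_new = w - η·∂L/∂w = 2.9 - 1.0×(0) = 2.9 - (0) = 2.9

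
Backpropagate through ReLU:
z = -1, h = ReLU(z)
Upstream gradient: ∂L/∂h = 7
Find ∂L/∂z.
∂L/∂z = 0

h = ReLU(-1) = 0
Since z < 0: ∂h/∂z = 0
∂L/∂z = ∂L/∂h · ∂h/∂z = 7 × 0 = 0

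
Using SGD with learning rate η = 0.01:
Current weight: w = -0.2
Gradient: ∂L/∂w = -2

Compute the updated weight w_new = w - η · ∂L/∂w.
w_new = -0.18

w_new = w - η·∂L/∂w = -0.2 - 0.01×(-2) = -0.2 - (-0.02) = -0.18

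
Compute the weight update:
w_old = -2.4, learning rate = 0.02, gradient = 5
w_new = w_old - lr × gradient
w_new = -2.5

w_new = w - η·∂L/∂w = -2.4 - 0.02×(5) = -2.4 - (0.1) = -2.5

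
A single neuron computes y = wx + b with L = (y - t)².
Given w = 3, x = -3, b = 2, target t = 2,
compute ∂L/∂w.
∂L/∂w = 54

y = wx + b = (3)(-3) + 2 = -7
∂L/∂y = 2(y - t) = 2(-7 - 2) = -18
∂y/∂w = x = -3
∂L/∂w = ∂L/∂y · ∂y/∂w = -18 × -3 = 54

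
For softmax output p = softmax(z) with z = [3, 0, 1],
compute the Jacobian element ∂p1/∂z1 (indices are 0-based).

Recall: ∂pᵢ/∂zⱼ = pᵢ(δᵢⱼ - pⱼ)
∂p1/∂z1 = 0.04025

p = softmax(z) = [0.8438, 0.04201, 0.1142]
p1 = 0.04201

∂p1/∂z1 = p1(1 - p1) = 0.04201 × (1 - 0.04201) = 0.04025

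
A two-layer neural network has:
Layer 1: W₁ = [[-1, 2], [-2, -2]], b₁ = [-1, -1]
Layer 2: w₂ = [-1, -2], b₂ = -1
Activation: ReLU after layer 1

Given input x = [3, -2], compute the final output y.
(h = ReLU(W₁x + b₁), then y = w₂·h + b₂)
y = -1

Layer 1 pre-activation: z₁ = [-8, -3]
After ReLU: h = [0, 0]
Layer 2 output: y = -1×0 + -2×0 + -1 = -1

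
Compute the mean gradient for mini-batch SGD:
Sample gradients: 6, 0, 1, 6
Average gradient = 3.25

Average = (1/4)(6 + 0 + 1 + 6) = 13/4 = 3.25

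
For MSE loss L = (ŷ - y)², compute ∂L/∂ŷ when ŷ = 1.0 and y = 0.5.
∂L/∂ŷ = 1.0

∂L/∂ŷ = 2(ŷ - y) = 2(1.0 - 0.5) = 2(0.5) = 1.0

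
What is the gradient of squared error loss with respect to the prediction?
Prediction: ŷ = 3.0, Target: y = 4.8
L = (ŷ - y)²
∂L/∂ŷ = -3.6

∂L/∂ŷ = 2(ŷ - y) = 2(3.0 - 4.8) = 2(-1.8) = -3.6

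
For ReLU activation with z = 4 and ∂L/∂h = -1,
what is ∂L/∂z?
∂L/∂z = -1

h = ReLU(4) = 4
Since z > 0: ∂h/∂z = 1
∂L/∂z = ∂L/∂h · ∂h/∂z = -1 × 1 = -1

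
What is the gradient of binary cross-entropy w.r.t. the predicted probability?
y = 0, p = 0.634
∂L/∂p = 2.732

∂L/∂p = -y/p + (1-y)/(1-p) = 0 + 1/0.366 = 2.732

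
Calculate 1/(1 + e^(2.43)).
0.08091

sigmoid(-2.43) = 1/(1 + e^(2.43)) = 1/(1 + 11.36) = 0.08091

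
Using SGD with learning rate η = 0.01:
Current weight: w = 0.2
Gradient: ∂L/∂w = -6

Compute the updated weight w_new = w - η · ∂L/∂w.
w_new = 0.26

w_new = w - η·∂L/∂w = 0.2 - 0.01×(-6) = 0.2 - (-0.06) = 0.26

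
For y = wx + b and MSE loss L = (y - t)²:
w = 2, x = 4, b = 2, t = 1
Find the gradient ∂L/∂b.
∂L/∂b = 18

y = wx + b = (2)(4) + 2 = 10
∂L/∂y = 2(y - t) = 2(10 - 1) = 18
∂y/∂b = 1
∂L/∂b = ∂L/∂y · ∂y/∂b = 18 × 1 = 18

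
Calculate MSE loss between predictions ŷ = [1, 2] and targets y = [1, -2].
MSE = 8

MSE = (1/2)((1-1)² + (2--2)²) = (1/2)(0 + 16) = 8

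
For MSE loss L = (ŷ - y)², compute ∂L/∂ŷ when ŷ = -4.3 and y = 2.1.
∂L/∂ŷ = -12.8

∂L/∂ŷ = 2(ŷ - y) = 2(-4.3 - 2.1) = 2(-6.4) = -12.8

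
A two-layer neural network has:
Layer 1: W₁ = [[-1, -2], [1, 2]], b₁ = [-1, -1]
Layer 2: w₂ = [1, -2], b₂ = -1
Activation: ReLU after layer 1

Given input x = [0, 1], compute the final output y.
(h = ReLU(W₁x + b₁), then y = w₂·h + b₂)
y = -3

Layer 1 pre-activation: z₁ = [-3, 1]
After ReLU: h = [0, 1]
Layer 2 output: y = 1×0 + -2×1 + -1 = -3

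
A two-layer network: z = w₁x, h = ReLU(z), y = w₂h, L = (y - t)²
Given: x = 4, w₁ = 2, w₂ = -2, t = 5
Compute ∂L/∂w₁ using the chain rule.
∂L/∂w₁ = 336

Forward pass:
z = w₁x = 2×4 = 8
h = ReLU(8) = 8
y = w₂h = -2×8 = -16

Backward pass:
∂L/∂y = 2(y - t) = 2(-16 - 5) = -42
∂y/∂h = w₂ = -2
∂h/∂z = 1 (ReLU derivative)
∂z/∂w₁ = x = 4

∂L/∂w₁ = -42 × -2 × 1 × 4 = 336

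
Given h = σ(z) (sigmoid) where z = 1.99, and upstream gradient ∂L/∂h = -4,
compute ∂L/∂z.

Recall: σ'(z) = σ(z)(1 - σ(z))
∂L/∂z = -0.4232

σ(1.99) = 0.8797
σ'(1.99) = σ(1.99)(1 - σ(1.99)) = 0.8797 × 0.1203 = 0.1058
∂L/∂z = ∂L/∂h · σ'(z) = -4 × 0.1058 = -0.4232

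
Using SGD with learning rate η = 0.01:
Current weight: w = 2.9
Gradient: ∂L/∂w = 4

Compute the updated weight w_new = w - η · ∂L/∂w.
w_new = 2.86

w_new = w - η·∂L/∂w = 2.9 - 0.01×(4) = 2.9 - (0.04) = 2.86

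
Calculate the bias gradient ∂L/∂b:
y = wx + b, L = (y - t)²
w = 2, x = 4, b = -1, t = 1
∂L/∂b = 12

y = wx + b = (2)(4) + -1 = 7
∂L/∂y = 2(y - t) = 2(7 - 1) = 12
∂y/∂b = 1
∂L/∂b = ∂L/∂y · ∂y/∂b = 12 × 1 = 12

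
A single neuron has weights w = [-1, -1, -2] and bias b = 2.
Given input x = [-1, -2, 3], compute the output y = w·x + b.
y = -1

y = (-1)(-1) + (-1)(-2) + (-2)(3) + 2 = -1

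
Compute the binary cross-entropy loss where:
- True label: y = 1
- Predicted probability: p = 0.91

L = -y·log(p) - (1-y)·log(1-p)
L = 0.09431

L = -1·log(0.91) - 0·log(0.09) = -log(0.91) = 0.09431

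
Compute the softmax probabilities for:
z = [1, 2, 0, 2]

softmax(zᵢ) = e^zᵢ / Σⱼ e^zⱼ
p = [0.147, 0.3995, 0.0541, 0.3995]

exp(z) = [2.718, 7.389, 1, 7.389]
Sum = 18.5
p = [0.147, 0.3995, 0.0541, 0.3995]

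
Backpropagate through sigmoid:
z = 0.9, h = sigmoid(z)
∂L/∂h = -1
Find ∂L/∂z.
∂L/∂z = -0.2055

σ(0.9) = 0.7109
σ'(0.9) = σ(0.9)(1 - σ(0.9)) = 0.7109 × 0.2891 = 0.2055
∂L/∂z = ∂L/∂h · σ'(z) = -1 × 0.2055 = -0.2055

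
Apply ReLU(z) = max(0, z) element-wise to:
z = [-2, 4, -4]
h = [0, 4, 0]

ReLU applied element-wise: max(0,-2)=0, max(0,4)=4, max(0,-4)=0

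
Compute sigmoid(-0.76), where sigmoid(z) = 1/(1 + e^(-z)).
0.3186

sigmoid(-0.76) = 1/(1 + e^(0.76)) = 1/(1 + 2.138) = 0.3186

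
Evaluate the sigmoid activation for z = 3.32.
0.9651

sigmoid(3.32) = 1/(1 + e^(-3.32)) = 1/(1 + 0.03615) = 0.9651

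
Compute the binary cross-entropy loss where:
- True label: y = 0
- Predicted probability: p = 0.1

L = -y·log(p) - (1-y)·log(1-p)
L = 0.1054

L = -0·log(0.1) - 1·log(0.9) = -log(0.9) = 0.1054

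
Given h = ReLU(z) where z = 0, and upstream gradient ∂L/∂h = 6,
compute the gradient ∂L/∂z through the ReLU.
∂L/∂z = 0

h = ReLU(0) = 0
At z = 0: ∂h/∂z = 0 (by convention)
∂L/∂z = ∂L/∂h · ∂h/∂z = 6 × 0 = 0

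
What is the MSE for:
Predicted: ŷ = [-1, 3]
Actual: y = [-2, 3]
MSE = 0.5

MSE = (1/2)((-1--2)² + (3-3)²) = (1/2)(1 + 0) = 0.5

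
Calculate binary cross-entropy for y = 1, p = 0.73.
L = 0.3147

L = -1·log(0.73) - 0·log(0.27) = -log(0.73) = 0.3147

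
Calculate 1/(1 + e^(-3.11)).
0.9573

sigmoid(3.11) = 1/(1 + e^(-3.11)) = 1/(1 + 0.0446) = 0.9573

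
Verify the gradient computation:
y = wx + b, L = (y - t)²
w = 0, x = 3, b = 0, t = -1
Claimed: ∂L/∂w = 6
Correct

y = (0)(3) + 0 = 0
∂L/∂y = 2(y - t) = 2(0 - -1) = 2
∂y/∂w = x = 3
∂L/∂w = 2 × 3 = 6

Claimed value: 6
Correct: The correct gradient is 6.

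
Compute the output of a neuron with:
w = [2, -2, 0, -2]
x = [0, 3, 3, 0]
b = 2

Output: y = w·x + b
y = -4

y = (2)(0) + (-2)(3) + (0)(3) + (-2)(0) + 2 = -4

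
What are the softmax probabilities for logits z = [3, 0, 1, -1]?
p = [0.831, 0.0414, 0.1125, 0.0152]

exp(z) = [20.09, 1, 2.718, 0.3679]
Sum = 24.17
p = [0.831, 0.0414, 0.1125, 0.0152]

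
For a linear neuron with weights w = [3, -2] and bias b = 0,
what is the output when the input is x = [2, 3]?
y = 0

y = (3)(2) + (-2)(3) + 0 = 0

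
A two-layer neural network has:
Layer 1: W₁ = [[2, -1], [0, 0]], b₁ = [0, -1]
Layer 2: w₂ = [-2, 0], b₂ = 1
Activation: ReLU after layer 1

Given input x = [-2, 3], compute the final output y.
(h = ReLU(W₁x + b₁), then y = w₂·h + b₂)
y = 1

Layer 1 pre-activation: z₁ = [-7, -1]
After ReLU: h = [0, 0]
Layer 2 output: y = -2×0 + 0×0 + 1 = 1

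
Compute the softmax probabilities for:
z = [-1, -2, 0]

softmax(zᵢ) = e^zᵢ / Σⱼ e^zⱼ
p = [0.2447, 0.09, 0.6652]

exp(z) = [0.3679, 0.1353, 1]
Sum = 1.503
p = [0.2447, 0.09, 0.6652]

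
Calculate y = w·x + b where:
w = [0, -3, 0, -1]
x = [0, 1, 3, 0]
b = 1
y = -2

y = (0)(0) + (-3)(1) + (0)(3) + (-1)(0) + 1 = -2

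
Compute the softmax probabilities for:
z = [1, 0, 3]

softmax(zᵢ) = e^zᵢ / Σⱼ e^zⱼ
p = [0.1142, 0.042, 0.8438]

exp(z) = [2.718, 1, 20.09]
Sum = 23.8
p = [0.1142, 0.042, 0.8438]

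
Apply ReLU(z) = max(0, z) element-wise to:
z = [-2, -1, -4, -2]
h = [0, 0, 0, 0]

ReLU applied element-wise: max(0,-2)=0, max(0,-1)=0, max(0,-4)=0, max(0,-2)=0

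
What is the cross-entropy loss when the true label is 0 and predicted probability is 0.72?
L = 1.273

L = -0·log(0.72) - 1·log(0.28) = -log(0.28) = 1.273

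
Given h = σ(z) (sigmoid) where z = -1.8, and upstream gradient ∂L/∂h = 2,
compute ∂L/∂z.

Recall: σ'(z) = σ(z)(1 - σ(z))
∂L/∂z = 0.2435

σ(-1.8) = 0.1419
σ'(-1.8) = σ(-1.8)(1 - σ(-1.8)) = 0.1419 × 0.8581 = 0.1217
∂L/∂z = ∂L/∂h · σ'(z) = 2 × 0.1217 = 0.2435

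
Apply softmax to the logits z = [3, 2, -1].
p = [0.7214, 0.2654, 0.0132]

exp(z) = [20.09, 7.389, 0.3679]
Sum = 27.84
p = [0.7214, 0.2654, 0.0132]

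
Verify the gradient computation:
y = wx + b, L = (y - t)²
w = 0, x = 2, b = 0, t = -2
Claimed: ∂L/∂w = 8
Correct

y = (0)(2) + 0 = 0
∂L/∂y = 2(y - t) = 2(0 - -2) = 4
∂y/∂w = x = 2
∂L/∂w = 4 × 2 = 8

Claimed value: 8
Correct: The correct gradient is 8.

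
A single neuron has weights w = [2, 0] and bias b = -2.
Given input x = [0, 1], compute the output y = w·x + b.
y = -2

y = (2)(0) + (0)(1) + -2 = -2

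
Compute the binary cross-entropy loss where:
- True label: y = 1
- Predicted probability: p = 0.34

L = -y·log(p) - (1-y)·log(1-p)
L = 1.079

L = -1·log(0.34) - 0·log(0.66) = -log(0.34) = 1.079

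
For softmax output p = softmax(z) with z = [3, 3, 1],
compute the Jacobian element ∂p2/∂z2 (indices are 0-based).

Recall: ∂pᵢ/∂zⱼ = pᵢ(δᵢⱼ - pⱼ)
∂p2/∂z2 = 0.05936

p = softmax(z) = [0.4683, 0.4683, 0.06338]
p2 = 0.06338

∂p2/∂z2 = p2(1 - p2) = 0.06338 × (1 - 0.06338) = 0.05936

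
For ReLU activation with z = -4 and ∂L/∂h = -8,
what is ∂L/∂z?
∂L/∂z = 0

h = ReLU(-4) = 0
Since z < 0: ∂h/∂z = 0
∂L/∂z = ∂L/∂h · ∂h/∂z = -8 × 0 = 0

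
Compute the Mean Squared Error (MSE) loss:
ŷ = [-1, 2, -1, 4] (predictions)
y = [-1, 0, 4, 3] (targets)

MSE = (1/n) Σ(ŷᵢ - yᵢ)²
MSE = 7.5

MSE = (1/4)((-1--1)² + (2-0)² + (-1-4)² + (4-3)²) = (1/4)(0 + 4 + 25 + 1) = 7.5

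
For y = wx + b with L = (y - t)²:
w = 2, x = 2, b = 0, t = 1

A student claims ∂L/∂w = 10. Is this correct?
Incorrect

y = (2)(2) + 0 = 4
∂L/∂y = 2(y - t) = 2(4 - 1) = 6
∂y/∂w = x = 2
∂L/∂w = 6 × 2 = 12

Claimed value: 10
Incorrect: The correct gradient is 12.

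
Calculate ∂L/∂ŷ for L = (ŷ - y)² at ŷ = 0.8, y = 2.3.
∂L/∂ŷ = -3.0

∂L/∂ŷ = 2(ŷ - y) = 2(0.8 - 2.3) = 2(-1.5) = -3.0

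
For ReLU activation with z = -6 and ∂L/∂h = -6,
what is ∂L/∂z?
∂L/∂z = 0

h = ReLU(-6) = 0
Since z < 0: ∂h/∂z = 0
∂L/∂z = ∂L/∂h · ∂h/∂z = -6 × 0 = 0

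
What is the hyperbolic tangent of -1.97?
-0.9618

tanh(-1.97) = (e^(-1.97) - e^(1.97))/(e^(-1.97) + e^(1.97)) = -0.9618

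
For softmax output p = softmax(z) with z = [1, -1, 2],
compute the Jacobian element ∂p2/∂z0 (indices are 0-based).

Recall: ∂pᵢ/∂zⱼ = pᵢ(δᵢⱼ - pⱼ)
∂p2/∂z0 = -0.183

p = softmax(z) = [0.2595, 0.03512, 0.7054]
p2 = 0.7054, p0 = 0.2595

∂p2/∂z0 = -p2 × p0 = -0.7054 × 0.2595 = -0.183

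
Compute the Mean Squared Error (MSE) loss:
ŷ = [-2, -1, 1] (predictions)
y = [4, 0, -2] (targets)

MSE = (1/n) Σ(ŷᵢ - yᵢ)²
MSE = 15.33

MSE = (1/3)((-2-4)² + (-1-0)² + (1--2)²) = (1/3)(36 + 1 + 9) = 15.33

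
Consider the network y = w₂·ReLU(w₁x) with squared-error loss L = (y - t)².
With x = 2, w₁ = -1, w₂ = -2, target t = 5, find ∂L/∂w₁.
∂L/∂w₁ = 0

Forward pass:
z = w₁x = -1×2 = -2
h = ReLU(-2) = 0
y = w₂h = -2×0 = 0

Backward pass:
∂L/∂y = 2(y - t) = 2(0 - 5) = -10
∂y/∂h = w₂ = -2
∂h/∂z = 0 (ReLU derivative)
∂z/∂w₁ = x = 2

∂L/∂w₁ = -10 × -2 × 0 × 2 = 0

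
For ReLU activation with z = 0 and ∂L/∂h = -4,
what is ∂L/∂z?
∂L/∂z = 0

h = ReLU(0) = 0
At z = 0: ∂h/∂z = 0 (by convention)
∂L/∂z = ∂L/∂h · ∂h/∂z = -4 × 0 = 0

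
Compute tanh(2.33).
0.9812

tanh(2.33) = (e^(2.33) - e^(-2.33))/(e^(2.33) + e^(-2.33)) = 0.9812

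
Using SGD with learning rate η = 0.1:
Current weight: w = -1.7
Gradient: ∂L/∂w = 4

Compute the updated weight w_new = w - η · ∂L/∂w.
w_new = -2.1

w_new = w - η·∂L/∂w = -1.7 - 0.1×(4) = -1.7 - (0.4) = -2.1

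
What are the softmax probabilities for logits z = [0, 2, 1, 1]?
p = [0.0723, 0.5344, 0.1966, 0.1966]

exp(z) = [1, 7.389, 2.718, 2.718]
Sum = 13.83
p = [0.0723, 0.5344, 0.1966, 0.1966]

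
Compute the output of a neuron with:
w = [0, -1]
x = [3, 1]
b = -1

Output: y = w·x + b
y = -2

y = (0)(3) + (-1)(1) + -1 = -2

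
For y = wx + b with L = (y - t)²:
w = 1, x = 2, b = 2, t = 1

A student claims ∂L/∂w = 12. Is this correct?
Correct

y = (1)(2) + 2 = 4
∂L/∂y = 2(y - t) = 2(4 - 1) = 6
∂y/∂w = x = 2
∂L/∂w = 6 × 2 = 12

Claimed value: 12
Correct: The correct gradient is 12.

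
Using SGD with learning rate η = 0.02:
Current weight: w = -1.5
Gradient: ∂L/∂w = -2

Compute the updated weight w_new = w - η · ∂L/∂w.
w_new = -1.46

w_new = w - η·∂L/∂w = -1.5 - 0.02×(-2) = -1.5 - (-0.04) = -1.46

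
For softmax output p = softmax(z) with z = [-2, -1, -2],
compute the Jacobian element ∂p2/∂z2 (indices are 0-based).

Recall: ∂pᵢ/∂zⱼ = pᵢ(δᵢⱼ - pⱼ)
∂p2/∂z2 = 0.167

p = softmax(z) = [0.2119, 0.5761, 0.2119]
p2 = 0.2119

∂p2/∂z2 = p2(1 - p2) = 0.2119 × (1 - 0.2119) = 0.167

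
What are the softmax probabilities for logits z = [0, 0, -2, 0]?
p = [0.3189, 0.3189, 0.0432, 0.3189]

exp(z) = [1, 1, 0.1353, 1]
Sum = 3.135
p = [0.3189, 0.3189, 0.0432, 0.3189]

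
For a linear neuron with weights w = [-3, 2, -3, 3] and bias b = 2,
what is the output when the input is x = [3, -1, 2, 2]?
y = -9

y = (-3)(3) + (2)(-1) + (-3)(2) + (3)(2) + 2 = -9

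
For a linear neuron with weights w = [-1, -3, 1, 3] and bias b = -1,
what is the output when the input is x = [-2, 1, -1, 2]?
y = 3

y = (-1)(-2) + (-3)(1) + (1)(-1) + (3)(2) + -1 = 3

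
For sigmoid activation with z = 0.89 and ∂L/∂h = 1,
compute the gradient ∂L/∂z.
∂L/∂z = 0.2064

σ(0.89) = 0.7089
σ'(0.89) = σ(0.89)(1 - σ(0.89)) = 0.7089 × 0.2911 = 0.2064
∂L/∂z = ∂L/∂h · σ'(z) = 1 × 0.2064 = 0.2064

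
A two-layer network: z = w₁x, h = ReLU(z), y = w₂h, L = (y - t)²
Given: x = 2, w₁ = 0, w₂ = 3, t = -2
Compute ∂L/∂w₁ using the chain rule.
∂L/∂w₁ = 0

Forward pass:
z = w₁x = 0×2 = 0
h = ReLU(0) = 0
y = w₂h = 3×0 = 0

Backward pass:
∂L/∂y = 2(y - t) = 2(0 - -2) = 4
∂y/∂h = w₂ = 3
∂h/∂z = 0 (ReLU derivative)
∂z/∂w₁ = x = 2

∂L/∂w₁ = 4 × 3 × 0 × 2 = 0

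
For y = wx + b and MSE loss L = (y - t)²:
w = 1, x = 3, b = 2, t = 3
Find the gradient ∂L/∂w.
∂L/∂w = 12

y = wx + b = (1)(3) + 2 = 5
∂L/∂y = 2(y - t) = 2(5 - 3) = 4
∂y/∂w = x = 3
∂L/∂w = ∂L/∂y · ∂y/∂w = 4 × 3 = 12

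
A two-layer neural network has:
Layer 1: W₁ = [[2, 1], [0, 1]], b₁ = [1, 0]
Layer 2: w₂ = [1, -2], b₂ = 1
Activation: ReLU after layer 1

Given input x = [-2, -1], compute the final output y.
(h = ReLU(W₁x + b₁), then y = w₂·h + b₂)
y = 1

Layer 1 pre-activation: z₁ = [-4, -1]
After ReLU: h = [0, 0]
Layer 2 output: y = 1×0 + -2×0 + 1 = 1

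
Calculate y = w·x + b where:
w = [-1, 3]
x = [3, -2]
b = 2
y = -7

y = (-1)(3) + (3)(-2) + 2 = -7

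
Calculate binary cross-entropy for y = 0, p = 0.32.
L = 0.3857

L = -0·log(0.32) - 1·log(0.68) = -log(0.68) = 0.3857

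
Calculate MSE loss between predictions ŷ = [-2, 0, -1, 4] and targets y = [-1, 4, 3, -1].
MSE = 14.5

MSE = (1/4)((-2--1)² + (0-4)² + (-1-3)² + (4--1)²) = (1/4)(1 + 16 + 16 + 25) = 14.5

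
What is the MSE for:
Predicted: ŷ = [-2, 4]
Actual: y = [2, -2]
MSE = 26

MSE = (1/2)((-2-2)² + (4--2)²) = (1/2)(16 + 36) = 26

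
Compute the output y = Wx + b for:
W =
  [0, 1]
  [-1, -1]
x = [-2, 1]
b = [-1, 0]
y = [0, 1]

Wx = [0×-2 + 1×1, -1×-2 + -1×1]
   = [1, 1]
y = Wx + b = [1 + -1, 1 + 0] = [0, 1]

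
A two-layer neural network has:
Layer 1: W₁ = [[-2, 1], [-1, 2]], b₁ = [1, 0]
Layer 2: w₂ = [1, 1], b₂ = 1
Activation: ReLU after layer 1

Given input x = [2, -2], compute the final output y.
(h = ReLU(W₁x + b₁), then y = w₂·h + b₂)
y = 1

Layer 1 pre-activation: z₁ = [-5, -6]
After ReLU: h = [0, 0]
Layer 2 output: y = 1×0 + 1×0 + 1 = 1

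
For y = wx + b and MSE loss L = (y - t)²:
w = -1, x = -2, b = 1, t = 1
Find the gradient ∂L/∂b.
∂L/∂b = 4

y = wx + b = (-1)(-2) + 1 = 3
∂L/∂y = 2(y - t) = 2(3 - 1) = 4
∂y/∂b = 1
∂L/∂b = ∂L/∂y · ∂y/∂b = 4 × 1 = 4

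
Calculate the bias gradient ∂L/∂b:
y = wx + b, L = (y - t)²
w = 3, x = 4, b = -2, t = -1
∂L/∂b = 22

y = wx + b = (3)(4) + -2 = 10
∂L/∂y = 2(y - t) = 2(10 - -1) = 22
∂y/∂b = 1
∂L/∂b = ∂L/∂y · ∂y/∂b = 22 × 1 = 22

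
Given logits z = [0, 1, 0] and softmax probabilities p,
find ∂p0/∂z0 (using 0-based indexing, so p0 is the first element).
∂p0/∂z0 = 0.167

p = softmax(z) = [0.2119, 0.5761, 0.2119]
p0 = 0.2119

∂p0/∂z0 = p0(1 - p0) = 0.2119 × (1 - 0.2119) = 0.167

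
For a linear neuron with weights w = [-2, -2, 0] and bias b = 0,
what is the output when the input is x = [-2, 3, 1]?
y = -2

y = (-2)(-2) + (-2)(3) + (0)(1) + 0 = -2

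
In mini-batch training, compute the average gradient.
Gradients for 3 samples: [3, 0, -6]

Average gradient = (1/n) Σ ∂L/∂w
Average gradient = -1

Average = (1/3)(3 + 0 + -6) = -3/3 = -1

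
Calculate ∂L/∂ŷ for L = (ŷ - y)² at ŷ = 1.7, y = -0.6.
∂L/∂ŷ = 4.6

∂L/∂ŷ = 2(ŷ - y) = 2(1.7 - -0.6) = 2(2.3) = 4.6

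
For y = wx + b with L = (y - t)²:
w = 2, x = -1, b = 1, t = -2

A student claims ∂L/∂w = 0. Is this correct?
Incorrect

y = (2)(-1) + 1 = -1
∂L/∂y = 2(y - t) = 2(-1 - -2) = 2
∂y/∂w = x = -1
∂L/∂w = 2 × -1 = -2

Claimed value: 0
Incorrect: The correct gradient is -2.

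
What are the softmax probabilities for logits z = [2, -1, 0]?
p = [0.8438, 0.042, 0.1142]

exp(z) = [7.389, 0.3679, 1]
Sum = 8.757
p = [0.8438, 0.042, 0.1142]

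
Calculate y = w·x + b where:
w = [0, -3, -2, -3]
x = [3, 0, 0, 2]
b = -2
y = -8

y = (0)(3) + (-3)(0) + (-2)(0) + (-3)(2) + -2 = -8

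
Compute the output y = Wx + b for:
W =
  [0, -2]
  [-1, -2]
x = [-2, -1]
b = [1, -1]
y = [3, 3]

Wx = [0×-2 + -2×-1, -1×-2 + -2×-1]
   = [2, 4]
y = Wx + b = [2 + 1, 4 + -1] = [3, 3]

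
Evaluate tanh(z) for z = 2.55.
0.9879

tanh(2.55) = (e^(2.55) - e^(-2.55))/(e^(2.55) + e^(-2.55)) = 0.9879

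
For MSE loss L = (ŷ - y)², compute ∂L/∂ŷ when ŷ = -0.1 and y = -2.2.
∂L/∂ŷ = 4.2

∂L/∂ŷ = 2(ŷ - y) = 2(-0.1 - -2.2) = 2(2.1) = 4.2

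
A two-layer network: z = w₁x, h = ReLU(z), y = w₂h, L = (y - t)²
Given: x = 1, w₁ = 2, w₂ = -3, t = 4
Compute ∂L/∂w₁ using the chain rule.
∂L/∂w₁ = 60

Forward pass:
z = w₁x = 2×1 = 2
h = ReLU(2) = 2
y = w₂h = -3×2 = -6

Backward pass:
∂L/∂y = 2(y - t) = 2(-6 - 4) = -20
∂y/∂h = w₂ = -3
∂h/∂z = 1 (ReLU derivative)
∂z/∂w₁ = x = 1

∂L/∂w₁ = -20 × -3 × 1 × 1 = 60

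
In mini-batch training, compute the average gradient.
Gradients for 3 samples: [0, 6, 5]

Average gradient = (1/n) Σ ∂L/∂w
Average gradient = 3.667

Average = (1/3)(0 + 6 + 5) = 11/3 = 3.667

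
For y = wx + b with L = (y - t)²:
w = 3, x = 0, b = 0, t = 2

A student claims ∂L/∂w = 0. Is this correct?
Correct

y = (3)(0) + 0 = 0
∂L/∂y = 2(y - t) = 2(0 - 2) = -4
∂y/∂w = x = 0
∂L/∂w = -4 × 0 = 0

Claimed value: 0
Correct: The correct gradient is 0.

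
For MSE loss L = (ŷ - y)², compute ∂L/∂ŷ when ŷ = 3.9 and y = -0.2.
∂L/∂ŷ = 8.2

∂L/∂ŷ = 2(ŷ - y) = 2(3.9 - -0.2) = 2(4.1) = 8.2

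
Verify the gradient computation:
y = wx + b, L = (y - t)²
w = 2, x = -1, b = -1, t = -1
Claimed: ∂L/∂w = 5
Incorrect

y = (2)(-1) + -1 = -3
∂L/∂y = 2(y - t) = 2(-3 - -1) = -4
∂y/∂w = x = -1
∂L/∂w = -4 × -1 = 4

Claimed value: 5
Incorrect: The correct gradient is 4.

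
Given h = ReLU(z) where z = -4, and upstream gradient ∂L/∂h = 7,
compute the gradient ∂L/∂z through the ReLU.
∂L/∂z = 0

h = ReLU(-4) = 0
Since z < 0: ∂h/∂z = 0
∂L/∂z = ∂L/∂h · ∂h/∂z = 7 × 0 = 0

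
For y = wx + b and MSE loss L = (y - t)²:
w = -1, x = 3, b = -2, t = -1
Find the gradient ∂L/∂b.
∂L/∂b = -8

y = wx + b = (-1)(3) + -2 = -5
∂L/∂y = 2(y - t) = 2(-5 - -1) = -8
∂y/∂b = 1
∂L/∂b = ∂L/∂y · ∂y/∂b = -8 × 1 = -8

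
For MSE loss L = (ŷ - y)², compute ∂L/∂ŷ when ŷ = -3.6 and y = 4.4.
∂L/∂ŷ = -16.0

∂L/∂ŷ = 2(ŷ - y) = 2(-3.6 - 4.4) = 2(-8.0) = -16.0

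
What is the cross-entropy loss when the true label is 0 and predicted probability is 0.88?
L = 2.12

L = -0·log(0.88) - 1·log(0.12) = -log(0.12) = 2.12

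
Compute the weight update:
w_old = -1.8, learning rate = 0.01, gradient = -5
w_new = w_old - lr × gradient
w_new = -1.75

w_new = w - η·∂L/∂w = -1.8 - 0.01×(-5) = -1.8 - (-0.05) = -1.75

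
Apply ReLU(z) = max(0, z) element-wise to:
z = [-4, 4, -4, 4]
h = [0, 4, 0, 4]

ReLU applied element-wise: max(0,-4)=0, max(0,4)=4, max(0,-4)=0, max(0,4)=4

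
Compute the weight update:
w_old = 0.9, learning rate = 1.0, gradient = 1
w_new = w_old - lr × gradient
w_new = -0.1

w_new = w - η·∂L/∂w = 0.9 - 1.0×(1) = 0.9 - (1) = -0.1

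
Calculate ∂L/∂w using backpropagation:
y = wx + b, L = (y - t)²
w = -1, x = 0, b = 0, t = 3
∂L/∂w = 0

y = wx + b = (-1)(0) + 0 = 0
∂L/∂y = 2(y - t) = 2(0 - 3) = -6
∂y/∂w = x = 0
∂L/∂w = ∂L/∂y · ∂y/∂w = -6 × 0 = 0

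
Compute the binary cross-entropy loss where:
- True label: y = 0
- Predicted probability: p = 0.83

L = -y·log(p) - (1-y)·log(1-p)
L = 1.772

L = -0·log(0.83) - 1·log(0.17) = -log(0.17) = 1.772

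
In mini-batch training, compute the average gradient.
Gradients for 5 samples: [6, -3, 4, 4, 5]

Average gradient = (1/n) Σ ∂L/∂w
Average gradient = 3.2

Average = (1/5)(6 + -3 + 4 + 4 + 5) = 16/5 = 3.2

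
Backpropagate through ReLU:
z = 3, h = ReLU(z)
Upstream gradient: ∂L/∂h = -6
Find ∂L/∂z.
∂L/∂z = -6

h = ReLU(3) = 3
Since z > 0: ∂h/∂z = 1
∂L/∂z = ∂L/∂h · ∂h/∂z = -6 × 1 = -6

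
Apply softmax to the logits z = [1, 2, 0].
p = [0.2447, 0.6652, 0.09]

exp(z) = [2.718, 7.389, 1]
Sum = 11.11
p = [0.2447, 0.6652, 0.09]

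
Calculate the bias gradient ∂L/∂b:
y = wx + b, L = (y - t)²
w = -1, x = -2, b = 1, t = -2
∂L/∂b = 10

y = wx + b = (-1)(-2) + 1 = 3
∂L/∂y = 2(y - t) = 2(3 - -2) = 10
∂y/∂b = 1
∂L/∂b = ∂L/∂y · ∂y/∂b = 10 × 1 = 10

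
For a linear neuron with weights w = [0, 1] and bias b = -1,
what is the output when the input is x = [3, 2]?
y = 1

y = (0)(3) + (1)(2) + -1 = 1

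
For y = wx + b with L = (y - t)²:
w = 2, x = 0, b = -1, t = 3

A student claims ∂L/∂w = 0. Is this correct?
Correct

y = (2)(0) + -1 = -1
∂L/∂y = 2(y - t) = 2(-1 - 3) = -8
∂y/∂w = x = 0
∂L/∂w = -8 × 0 = 0

Claimed value: 0
Correct: The correct gradient is 0.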